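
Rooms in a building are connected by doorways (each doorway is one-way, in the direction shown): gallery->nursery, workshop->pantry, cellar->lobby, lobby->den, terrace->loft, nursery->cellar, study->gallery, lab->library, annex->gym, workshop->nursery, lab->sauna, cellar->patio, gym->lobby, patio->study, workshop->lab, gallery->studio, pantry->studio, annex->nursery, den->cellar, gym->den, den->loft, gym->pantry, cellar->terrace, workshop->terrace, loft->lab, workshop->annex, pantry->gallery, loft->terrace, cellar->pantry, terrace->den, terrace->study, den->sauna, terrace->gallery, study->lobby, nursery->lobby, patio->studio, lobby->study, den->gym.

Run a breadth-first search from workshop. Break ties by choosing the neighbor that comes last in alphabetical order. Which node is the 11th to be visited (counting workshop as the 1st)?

studio

Visit workshop; enqueue terrace, pantry, nursery, lab, annex → queue [terrace, pantry, nursery, lab, annex]
Visit terrace; enqueue study, loft, gallery, den → queue [pantry, nursery, lab, annex, study, loft, gallery, den]
Visit pantry; enqueue studio → queue [nursery, lab, annex, study, loft, gallery, den, studio]
Visit nursery; enqueue lobby, cellar → queue [lab, annex, study, loft, gallery, den, studio, lobby, cellar]
Visit lab; enqueue sauna, library → queue [annex, study, loft, gallery, den, studio, lobby, cellar, sauna, library]
Visit annex; enqueue gym → queue [study, loft, gallery, den, studio, lobby, cellar, sauna, library, gym]
Visit study → queue [loft, gallery, den, studio, lobby, cellar, sauna, library, gym]
Visit loft → queue [gallery, den, studio, lobby, cellar, sauna, library, gym]
Visit gallery → queue [den, studio, lobby, cellar, sauna, library, gym]
Visit den → queue [studio, lobby, cellar, sauna, library, gym]
Visit studio → queue [lobby, cellar, sauna, library, gym]
Visit lobby → queue [cellar, sauna, library, gym]
Visit cellar; enqueue patio → queue [sauna, library, gym, patio]
Visit sauna → queue [library, gym, patio]
Visit library → queue [gym, patio]
Visit gym → queue [patio]
Visit patio → queue []

Visit order: workshop, terrace, pantry, nursery, lab, annex, study, loft, gallery, den, studio, lobby, cellar, sauna, library, gym, patio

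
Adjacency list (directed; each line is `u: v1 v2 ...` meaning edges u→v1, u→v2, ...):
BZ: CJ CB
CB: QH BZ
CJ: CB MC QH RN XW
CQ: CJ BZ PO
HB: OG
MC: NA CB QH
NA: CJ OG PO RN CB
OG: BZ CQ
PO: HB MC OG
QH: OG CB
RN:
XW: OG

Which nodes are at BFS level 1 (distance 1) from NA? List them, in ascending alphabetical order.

Level 0: NA
Level 1: CB, CJ, OG, PO, RN
Level 2: BZ, CQ, HB, MC, QH, XW

CB, CJ, OG, PO, RN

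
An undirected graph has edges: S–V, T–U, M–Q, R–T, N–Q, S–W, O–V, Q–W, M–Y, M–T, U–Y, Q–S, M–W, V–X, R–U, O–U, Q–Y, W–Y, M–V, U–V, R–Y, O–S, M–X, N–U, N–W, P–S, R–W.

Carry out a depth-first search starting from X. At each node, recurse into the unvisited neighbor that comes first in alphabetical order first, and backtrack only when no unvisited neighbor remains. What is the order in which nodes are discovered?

Visit X
X → M
M → Q
Q → N
N → U
U → O
O → S
S → P
S → V
S → W
W → R
R → T
R → Y

X → M → Q → N → U → O → S → P → V → W → R → T → Y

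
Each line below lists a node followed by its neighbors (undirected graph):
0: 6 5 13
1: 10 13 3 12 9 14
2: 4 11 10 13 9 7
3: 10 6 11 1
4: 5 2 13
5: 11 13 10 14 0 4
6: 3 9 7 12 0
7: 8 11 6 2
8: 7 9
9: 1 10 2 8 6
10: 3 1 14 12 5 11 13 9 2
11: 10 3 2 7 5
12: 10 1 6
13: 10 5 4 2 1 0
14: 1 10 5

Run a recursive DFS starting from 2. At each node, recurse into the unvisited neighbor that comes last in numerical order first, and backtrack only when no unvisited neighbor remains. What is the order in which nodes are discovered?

2, 13, 10, 14, 5, 11, 7, 8, 9, 6, 12, 1, 3, 0, 4

Visit 2
2 → 13
13 → 10
10 → 14
14 → 5
5 → 11
11 → 7
7 → 8
8 → 9
9 → 6
6 → 12
12 → 1
1 → 3
6 → 0
5 → 4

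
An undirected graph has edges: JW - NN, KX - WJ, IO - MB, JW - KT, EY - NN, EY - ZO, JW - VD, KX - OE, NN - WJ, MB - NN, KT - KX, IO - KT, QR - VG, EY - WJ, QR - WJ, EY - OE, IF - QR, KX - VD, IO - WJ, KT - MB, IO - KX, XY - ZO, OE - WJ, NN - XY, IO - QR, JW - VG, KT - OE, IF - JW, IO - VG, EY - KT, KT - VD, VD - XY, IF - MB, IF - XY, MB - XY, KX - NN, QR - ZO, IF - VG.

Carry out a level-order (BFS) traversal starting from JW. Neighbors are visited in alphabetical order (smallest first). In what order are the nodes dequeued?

JW IF KT NN VD VG MB QR XY EY IO KX OE WJ ZO

Visit JW; enqueue IF, KT, NN, VD, VG → queue [IF, KT, NN, VD, VG]
Visit IF; enqueue MB, QR, XY → queue [KT, NN, VD, VG, MB, QR, XY]
Visit KT; enqueue EY, IO, KX, OE → queue [NN, VD, VG, MB, QR, XY, EY, IO, KX, OE]
Visit NN; enqueue WJ → queue [VD, VG, MB, QR, XY, EY, IO, KX, OE, WJ]
Visit VD → queue [VG, MB, QR, XY, EY, IO, KX, OE, WJ]
Visit VG → queue [MB, QR, XY, EY, IO, KX, OE, WJ]
Visit MB → queue [QR, XY, EY, IO, KX, OE, WJ]
Visit QR; enqueue ZO → queue [XY, EY, IO, KX, OE, WJ, ZO]
Visit XY → queue [EY, IO, KX, OE, WJ, ZO]
Visit EY → queue [IO, KX, OE, WJ, ZO]
Visit IO → queue [KX, OE, WJ, ZO]
Visit KX → queue [OE, WJ, ZO]
Visit OE → queue [WJ, ZO]
Visit WJ → queue [ZO]
Visit ZO → queue []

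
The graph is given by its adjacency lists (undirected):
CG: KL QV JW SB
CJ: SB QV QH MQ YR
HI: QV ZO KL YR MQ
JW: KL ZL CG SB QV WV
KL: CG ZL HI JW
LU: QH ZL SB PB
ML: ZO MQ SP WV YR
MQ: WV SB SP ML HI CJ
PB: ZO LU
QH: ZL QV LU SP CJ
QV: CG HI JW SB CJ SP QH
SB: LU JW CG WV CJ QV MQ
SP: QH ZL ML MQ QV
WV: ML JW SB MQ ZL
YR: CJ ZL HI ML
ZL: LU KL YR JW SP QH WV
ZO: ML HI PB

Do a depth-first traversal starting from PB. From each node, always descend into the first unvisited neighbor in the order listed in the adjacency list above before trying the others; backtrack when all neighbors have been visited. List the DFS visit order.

Visit PB
PB → ZO
ZO → ML
ML → MQ
MQ → WV
WV → JW
JW → KL
KL → CG
CG → QV
QV → HI
HI → YR
YR → CJ
CJ → SB
SB → LU
LU → QH
QH → ZL
ZL → SP

PB, ZO, ML, MQ, WV, JW, KL, CG, QV, HI, YR, CJ, SB, LU, QH, ZL, SP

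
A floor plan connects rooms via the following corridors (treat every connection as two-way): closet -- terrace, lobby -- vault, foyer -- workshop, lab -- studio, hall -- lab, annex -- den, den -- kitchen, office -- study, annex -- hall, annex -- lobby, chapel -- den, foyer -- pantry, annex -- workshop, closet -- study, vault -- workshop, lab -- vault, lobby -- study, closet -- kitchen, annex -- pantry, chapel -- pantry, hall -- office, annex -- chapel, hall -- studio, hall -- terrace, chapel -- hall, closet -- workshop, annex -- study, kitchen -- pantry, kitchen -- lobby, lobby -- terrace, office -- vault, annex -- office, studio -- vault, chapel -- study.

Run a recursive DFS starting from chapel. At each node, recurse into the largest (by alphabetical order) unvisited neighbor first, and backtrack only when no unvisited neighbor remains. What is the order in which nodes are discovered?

Visit chapel
chapel → study
study → office
office → vault
vault → workshop
workshop → foyer
foyer → pantry
pantry → kitchen
kitchen → lobby
lobby → terrace
terrace → hall
hall → studio
studio → lab
hall → annex
annex → den
terrace → closet

chapel -> study -> office -> vault -> workshop -> foyer -> pantry -> kitchen -> lobby -> terrace -> hall -> studio -> lab -> annex -> den -> closet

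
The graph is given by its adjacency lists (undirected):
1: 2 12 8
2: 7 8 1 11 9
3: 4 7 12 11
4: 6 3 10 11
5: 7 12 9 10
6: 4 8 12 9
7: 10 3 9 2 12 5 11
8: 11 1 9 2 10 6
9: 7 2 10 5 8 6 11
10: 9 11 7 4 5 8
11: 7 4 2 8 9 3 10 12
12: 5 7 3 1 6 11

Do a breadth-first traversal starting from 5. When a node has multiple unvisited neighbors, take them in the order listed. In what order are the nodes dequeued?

5 → 7 → 12 → 9 → 10 → 3 → 2 → 11 → 1 → 6 → 8 → 4

Visit 5; enqueue 7, 12, 9, 10 → queue [7, 12, 9, 10]
Visit 7; enqueue 3, 2, 11 → queue [12, 9, 10, 3, 2, 11]
Visit 12; enqueue 1, 6 → queue [9, 10, 3, 2, 11, 1, 6]
Visit 9; enqueue 8 → queue [10, 3, 2, 11, 1, 6, 8]
Visit 10; enqueue 4 → queue [3, 2, 11, 1, 6, 8, 4]
Visit 3 → queue [2, 11, 1, 6, 8, 4]
Visit 2 → queue [11, 1, 6, 8, 4]
Visit 11 → queue [1, 6, 8, 4]
Visit 1 → queue [6, 8, 4]
Visit 6 → queue [8, 4]
Visit 8 → queue [4]
Visit 4 → queue []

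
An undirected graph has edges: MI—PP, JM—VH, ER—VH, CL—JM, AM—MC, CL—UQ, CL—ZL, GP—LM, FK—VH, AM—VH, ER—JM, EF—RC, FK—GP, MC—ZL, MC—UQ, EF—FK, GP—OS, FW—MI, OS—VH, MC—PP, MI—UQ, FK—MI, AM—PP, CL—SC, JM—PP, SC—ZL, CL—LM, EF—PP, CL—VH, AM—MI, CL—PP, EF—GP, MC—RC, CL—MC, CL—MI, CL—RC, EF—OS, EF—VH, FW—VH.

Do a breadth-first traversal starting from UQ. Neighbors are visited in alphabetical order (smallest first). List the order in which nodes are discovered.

UQ → CL → MC → MI → JM → LM → PP → RC → SC → VH → ZL → AM → FK → FW → ER → GP → EF → OS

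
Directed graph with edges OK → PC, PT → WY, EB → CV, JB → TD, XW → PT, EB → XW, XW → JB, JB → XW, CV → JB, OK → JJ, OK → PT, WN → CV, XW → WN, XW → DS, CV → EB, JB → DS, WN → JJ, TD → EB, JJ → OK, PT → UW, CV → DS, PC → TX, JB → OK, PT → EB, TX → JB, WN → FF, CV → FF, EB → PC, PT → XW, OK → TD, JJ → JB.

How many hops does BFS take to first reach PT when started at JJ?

2

Level 0: JJ
Level 1: JB, OK
Level 2: DS, PC, PT, TD, XW
Level 3: EB, TX, UW, WN, WY
Level 4: CV, FF
PT first appears at level 2.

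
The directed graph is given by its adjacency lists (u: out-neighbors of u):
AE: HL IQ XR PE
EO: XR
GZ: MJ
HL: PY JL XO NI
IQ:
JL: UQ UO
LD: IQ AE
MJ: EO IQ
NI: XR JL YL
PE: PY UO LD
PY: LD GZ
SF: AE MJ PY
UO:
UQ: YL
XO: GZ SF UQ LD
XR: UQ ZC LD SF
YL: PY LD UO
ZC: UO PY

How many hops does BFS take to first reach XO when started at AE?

Level 0: AE
Level 1: HL, IQ, PE, XR
Level 2: JL, LD, NI, PY, SF, UO, UQ, XO, ZC
Level 3: GZ, MJ, YL
Level 4: EO
XO first appears at level 2.

2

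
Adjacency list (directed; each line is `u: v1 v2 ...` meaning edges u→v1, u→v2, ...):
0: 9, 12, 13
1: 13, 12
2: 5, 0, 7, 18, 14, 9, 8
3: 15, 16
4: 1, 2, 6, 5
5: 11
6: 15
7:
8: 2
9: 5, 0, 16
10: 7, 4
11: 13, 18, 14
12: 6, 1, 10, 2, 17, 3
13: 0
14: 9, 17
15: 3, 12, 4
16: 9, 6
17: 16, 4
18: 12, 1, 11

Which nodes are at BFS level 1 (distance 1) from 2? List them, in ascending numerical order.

Level 0: 2
Level 1: 0, 5, 7, 8, 9, 14, 18
Level 2: 1, 11, 12, 13, 16, 17
Level 3: 3, 4, 6, 10
Level 4: 15

0, 5, 7, 8, 9, 14, 18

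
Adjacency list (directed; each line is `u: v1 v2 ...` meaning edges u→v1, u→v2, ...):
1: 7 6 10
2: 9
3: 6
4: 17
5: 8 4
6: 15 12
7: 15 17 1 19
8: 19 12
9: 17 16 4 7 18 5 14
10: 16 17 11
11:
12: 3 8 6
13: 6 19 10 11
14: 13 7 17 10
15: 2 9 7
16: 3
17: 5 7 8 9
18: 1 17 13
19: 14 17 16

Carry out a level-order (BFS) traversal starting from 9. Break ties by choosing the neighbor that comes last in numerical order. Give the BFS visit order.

Visit 9; enqueue 18, 17, 16, 14, 7, 5, 4 → queue [18, 17, 16, 14, 7, 5, 4]
Visit 18; enqueue 13, 1 → queue [17, 16, 14, 7, 5, 4, 13, 1]
Visit 17; enqueue 8 → queue [16, 14, 7, 5, 4, 13, 1, 8]
Visit 16; enqueue 3 → queue [14, 7, 5, 4, 13, 1, 8, 3]
Visit 14; enqueue 10 → queue [7, 5, 4, 13, 1, 8, 3, 10]
Visit 7; enqueue 19, 15 → queue [5, 4, 13, 1, 8, 3, 10, 19, 15]
Visit 5 → queue [4, 13, 1, 8, 3, 10, 19, 15]
Visit 4 → queue [13, 1, 8, 3, 10, 19, 15]
Visit 13; enqueue 11, 6 → queue [1, 8, 3, 10, 19, 15, 11, 6]
Visit 1 → queue [8, 3, 10, 19, 15, 11, 6]
Visit 8; enqueue 12 → queue [3, 10, 19, 15, 11, 6, 12]
Visit 3 → queue [10, 19, 15, 11, 6, 12]
Visit 10 → queue [19, 15, 11, 6, 12]
Visit 19 → queue [15, 11, 6, 12]
Visit 15; enqueue 2 → queue [11, 6, 12, 2]
Visit 11 → queue [6, 12, 2]
Visit 6 → queue [12, 2]
Visit 12 → queue [2]
Visit 2 → queue []

9 -> 18 -> 17 -> 16 -> 14 -> 7 -> 5 -> 4 -> 13 -> 1 -> 8 -> 3 -> 10 -> 19 -> 15 -> 11 -> 6 -> 12 -> 2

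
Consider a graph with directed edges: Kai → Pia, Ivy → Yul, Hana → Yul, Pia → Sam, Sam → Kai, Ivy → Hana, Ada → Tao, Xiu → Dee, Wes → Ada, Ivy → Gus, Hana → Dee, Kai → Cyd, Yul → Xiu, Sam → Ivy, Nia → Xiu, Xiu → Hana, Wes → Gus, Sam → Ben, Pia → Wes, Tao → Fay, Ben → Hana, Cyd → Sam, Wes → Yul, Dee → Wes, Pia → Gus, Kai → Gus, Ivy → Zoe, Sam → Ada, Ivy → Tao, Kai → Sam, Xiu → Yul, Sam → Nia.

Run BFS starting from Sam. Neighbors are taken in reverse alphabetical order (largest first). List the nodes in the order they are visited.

Sam, Nia, Kai, Ivy, Ben, Ada, Xiu, Pia, Gus, Cyd, Zoe, Yul, Tao, Hana, Dee, Wes, Fay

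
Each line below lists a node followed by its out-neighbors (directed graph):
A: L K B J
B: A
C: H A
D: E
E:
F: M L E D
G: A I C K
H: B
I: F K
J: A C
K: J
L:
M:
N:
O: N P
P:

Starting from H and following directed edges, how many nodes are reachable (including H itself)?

BFS from H visits: H, B, A, J, K, L, C
Reachable nodes: 7 of 16 total.

7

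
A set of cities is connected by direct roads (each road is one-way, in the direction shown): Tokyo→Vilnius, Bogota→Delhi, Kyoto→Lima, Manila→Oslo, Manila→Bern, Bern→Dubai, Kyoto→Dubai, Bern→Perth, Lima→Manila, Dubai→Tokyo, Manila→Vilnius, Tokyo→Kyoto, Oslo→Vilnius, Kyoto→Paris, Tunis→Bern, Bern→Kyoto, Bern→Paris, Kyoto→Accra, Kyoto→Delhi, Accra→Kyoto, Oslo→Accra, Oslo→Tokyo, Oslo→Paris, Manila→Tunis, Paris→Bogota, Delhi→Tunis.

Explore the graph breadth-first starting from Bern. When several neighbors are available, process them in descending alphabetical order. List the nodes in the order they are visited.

Visit Bern; enqueue Perth, Paris, Kyoto, Dubai → queue [Perth, Paris, Kyoto, Dubai]
Visit Perth → queue [Paris, Kyoto, Dubai]
Visit Paris; enqueue Bogota → queue [Kyoto, Dubai, Bogota]
Visit Kyoto; enqueue Lima, Delhi, Accra → queue [Dubai, Bogota, Lima, Delhi, Accra]
Visit Dubai; enqueue Tokyo → queue [Bogota, Lima, Delhi, Accra, Tokyo]
Visit Bogota → queue [Lima, Delhi, Accra, Tokyo]
Visit Lima; enqueue Manila → queue [Delhi, Accra, Tokyo, Manila]
Visit Delhi; enqueue Tunis → queue [Accra, Tokyo, Manila, Tunis]
Visit Accra → queue [Tokyo, Manila, Tunis]
Visit Tokyo; enqueue Vilnius → queue [Manila, Tunis, Vilnius]
Visit Manila; enqueue Oslo → queue [Tunis, Vilnius, Oslo]
Visit Tunis → queue [Vilnius, Oslo]
Visit Vilnius → queue [Oslo]
Visit Oslo → queue []

Bern → Perth → Paris → Kyoto → Dubai → Bogota → Lima → Delhi → Accra → Tokyo → Manila → Tunis → Vilnius → Oslo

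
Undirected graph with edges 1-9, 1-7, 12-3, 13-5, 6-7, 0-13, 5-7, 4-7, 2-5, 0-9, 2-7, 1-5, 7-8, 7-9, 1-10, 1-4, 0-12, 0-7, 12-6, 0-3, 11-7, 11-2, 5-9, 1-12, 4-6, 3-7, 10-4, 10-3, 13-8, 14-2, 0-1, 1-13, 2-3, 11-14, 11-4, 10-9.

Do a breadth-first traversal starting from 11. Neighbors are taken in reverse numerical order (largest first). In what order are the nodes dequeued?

Visit 11; enqueue 14, 7, 4, 2 → queue [14, 7, 4, 2]
Visit 14 → queue [7, 4, 2]
Visit 7; enqueue 9, 8, 6, 5, 3, 1, 0 → queue [4, 2, 9, 8, 6, 5, 3, 1, 0]
Visit 4; enqueue 10 → queue [2, 9, 8, 6, 5, 3, 1, 0, 10]
Visit 2 → queue [9, 8, 6, 5, 3, 1, 0, 10]
Visit 9 → queue [8, 6, 5, 3, 1, 0, 10]
Visit 8; enqueue 13 → queue [6, 5, 3, 1, 0, 10, 13]
Visit 6; enqueue 12 → queue [5, 3, 1, 0, 10, 13, 12]
Visit 5 → queue [3, 1, 0, 10, 13, 12]
Visit 3 → queue [1, 0, 10, 13, 12]
Visit 1 → queue [0, 10, 13, 12]
Visit 0 → queue [10, 13, 12]
Visit 10 → queue [13, 12]
Visit 13 → queue [12]
Visit 12 → queue []

11 -> 14 -> 7 -> 4 -> 2 -> 9 -> 8 -> 6 -> 5 -> 3 -> 1 -> 0 -> 10 -> 13 -> 12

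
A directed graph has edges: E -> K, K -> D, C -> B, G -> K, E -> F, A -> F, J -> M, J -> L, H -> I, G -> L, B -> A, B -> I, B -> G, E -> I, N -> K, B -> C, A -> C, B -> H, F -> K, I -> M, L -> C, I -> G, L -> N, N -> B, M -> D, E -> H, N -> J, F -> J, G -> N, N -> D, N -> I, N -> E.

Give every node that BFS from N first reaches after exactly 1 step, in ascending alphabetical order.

B, D, E, I, J, K

Level 0: N
Level 1: B, D, E, I, J, K
Level 2: A, C, F, G, H, L, M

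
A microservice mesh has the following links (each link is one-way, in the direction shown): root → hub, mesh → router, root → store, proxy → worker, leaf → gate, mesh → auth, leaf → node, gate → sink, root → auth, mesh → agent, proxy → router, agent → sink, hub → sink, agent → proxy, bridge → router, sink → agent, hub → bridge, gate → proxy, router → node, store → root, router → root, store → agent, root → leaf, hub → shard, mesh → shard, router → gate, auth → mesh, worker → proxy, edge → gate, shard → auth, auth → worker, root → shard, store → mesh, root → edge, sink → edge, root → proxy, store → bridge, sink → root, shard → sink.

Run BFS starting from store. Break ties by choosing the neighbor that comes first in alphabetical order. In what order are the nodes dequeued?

Visit store; enqueue agent, bridge, mesh, root → queue [agent, bridge, mesh, root]
Visit agent; enqueue proxy, sink → queue [bridge, mesh, root, proxy, sink]
Visit bridge; enqueue router → queue [mesh, root, proxy, sink, router]
Visit mesh; enqueue auth, shard → queue [root, proxy, sink, router, auth, shard]
Visit root; enqueue edge, hub, leaf → queue [proxy, sink, router, auth, shard, edge, hub, leaf]
Visit proxy; enqueue worker → queue [sink, router, auth, shard, edge, hub, leaf, worker]
Visit sink → queue [router, auth, shard, edge, hub, leaf, worker]
Visit router; enqueue gate, node → queue [auth, shard, edge, hub, leaf, worker, gate, node]
Visit auth → queue [shard, edge, hub, leaf, worker, gate, node]
Visit shard → queue [edge, hub, leaf, worker, gate, node]
Visit edge → queue [hub, leaf, worker, gate, node]
Visit hub → queue [leaf, worker, gate, node]
Visit leaf → queue [worker, gate, node]
Visit worker → queue [gate, node]
Visit gate → queue [node]
Visit node → queue []

store → agent → bridge → mesh → root → proxy → sink → router → auth → shard → edge → hub → leaf → worker → gate → node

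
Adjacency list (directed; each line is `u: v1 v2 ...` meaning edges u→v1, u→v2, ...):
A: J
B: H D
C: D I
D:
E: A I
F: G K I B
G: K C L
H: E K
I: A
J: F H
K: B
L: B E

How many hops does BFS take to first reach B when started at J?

Level 0: J
Level 1: F, H
Level 2: B, E, G, I, K
Level 3: A, C, D, L
B first appears at level 2.

2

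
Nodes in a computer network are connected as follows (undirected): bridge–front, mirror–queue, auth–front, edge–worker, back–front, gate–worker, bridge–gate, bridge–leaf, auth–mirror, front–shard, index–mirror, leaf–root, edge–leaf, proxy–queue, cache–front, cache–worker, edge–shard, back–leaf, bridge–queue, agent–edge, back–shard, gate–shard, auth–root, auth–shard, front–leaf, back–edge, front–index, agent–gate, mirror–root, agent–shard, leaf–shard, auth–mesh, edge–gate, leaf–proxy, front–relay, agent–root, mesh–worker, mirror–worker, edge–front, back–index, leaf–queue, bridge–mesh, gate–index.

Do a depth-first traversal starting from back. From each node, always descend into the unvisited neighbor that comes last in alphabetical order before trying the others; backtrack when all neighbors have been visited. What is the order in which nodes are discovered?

back, shard, leaf, root, mirror, worker, mesh, bridge, queue, proxy, gate, index, front, relay, edge, agent, cache, auth

Visit back
back → shard
shard → leaf
leaf → root
root → mirror
mirror → worker
worker → mesh
mesh → bridge
bridge → queue
queue → proxy
bridge → gate
gate → index
index → front
front → relay
front → edge
edge → agent
front → cache
front → auth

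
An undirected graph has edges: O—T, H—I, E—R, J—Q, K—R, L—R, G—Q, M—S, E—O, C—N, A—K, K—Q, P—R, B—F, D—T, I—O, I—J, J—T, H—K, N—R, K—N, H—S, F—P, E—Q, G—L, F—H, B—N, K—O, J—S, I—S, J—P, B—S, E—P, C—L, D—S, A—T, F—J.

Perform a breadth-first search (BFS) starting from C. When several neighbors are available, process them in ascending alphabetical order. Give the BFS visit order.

C, L, N, G, R, B, K, Q, E, P, F, S, A, H, O, J, D, I, M, T

Visit C; enqueue L, N → queue [L, N]
Visit L; enqueue G, R → queue [N, G, R]
Visit N; enqueue B, K → queue [G, R, B, K]
Visit G; enqueue Q → queue [R, B, K, Q]
Visit R; enqueue E, P → queue [B, K, Q, E, P]
Visit B; enqueue F, S → queue [K, Q, E, P, F, S]
Visit K; enqueue A, H, O → queue [Q, E, P, F, S, A, H, O]
Visit Q; enqueue J → queue [E, P, F, S, A, H, O, J]
Visit E → queue [P, F, S, A, H, O, J]
Visit P → queue [F, S, A, H, O, J]
Visit F → queue [S, A, H, O, J]
Visit S; enqueue D, I, M → queue [A, H, O, J, D, I, M]
Visit A; enqueue T → queue [H, O, J, D, I, M, T]
Visit H → queue [O, J, D, I, M, T]
Visit O → queue [J, D, I, M, T]
Visit J → queue [D, I, M, T]
Visit D → queue [I, M, T]
Visit I → queue [M, T]
Visit M → queue [T]
Visit T → queue []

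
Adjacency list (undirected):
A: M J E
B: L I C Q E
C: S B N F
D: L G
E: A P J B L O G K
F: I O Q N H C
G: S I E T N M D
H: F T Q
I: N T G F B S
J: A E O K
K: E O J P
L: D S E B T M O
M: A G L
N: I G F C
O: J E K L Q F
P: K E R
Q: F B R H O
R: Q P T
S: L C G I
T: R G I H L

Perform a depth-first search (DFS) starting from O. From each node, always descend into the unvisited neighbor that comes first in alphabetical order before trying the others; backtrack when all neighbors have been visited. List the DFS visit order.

O E A J K P R Q B C F H T G D L M S I N

Visit O
O → E
E → A
A → J
J → K
K → P
P → R
R → Q
Q → B
B → C
C → F
F → H
H → T
T → G
G → D
D → L
L → M
L → S
S → I
I → N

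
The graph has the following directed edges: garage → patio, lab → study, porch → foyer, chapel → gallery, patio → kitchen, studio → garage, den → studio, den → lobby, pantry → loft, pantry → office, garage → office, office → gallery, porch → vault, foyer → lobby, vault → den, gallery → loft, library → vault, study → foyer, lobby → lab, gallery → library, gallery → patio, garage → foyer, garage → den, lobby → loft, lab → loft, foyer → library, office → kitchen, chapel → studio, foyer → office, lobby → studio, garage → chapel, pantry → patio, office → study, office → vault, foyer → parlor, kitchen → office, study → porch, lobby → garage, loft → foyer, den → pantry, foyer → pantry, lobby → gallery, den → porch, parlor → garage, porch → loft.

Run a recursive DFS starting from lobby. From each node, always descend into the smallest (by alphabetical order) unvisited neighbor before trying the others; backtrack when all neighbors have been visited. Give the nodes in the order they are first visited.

lobby → gallery → library → vault → den → pantry → loft → foyer → office → kitchen → study → porch → parlor → garage → chapel → studio → patio → lab

Visit lobby
lobby → gallery
gallery → library
library → vault
vault → den
den → pantry
pantry → loft
loft → foyer
foyer → office
office → kitchen
office → study
study → porch
foyer → parlor
parlor → garage
garage → chapel
chapel → studio
garage → patio
lobby → lab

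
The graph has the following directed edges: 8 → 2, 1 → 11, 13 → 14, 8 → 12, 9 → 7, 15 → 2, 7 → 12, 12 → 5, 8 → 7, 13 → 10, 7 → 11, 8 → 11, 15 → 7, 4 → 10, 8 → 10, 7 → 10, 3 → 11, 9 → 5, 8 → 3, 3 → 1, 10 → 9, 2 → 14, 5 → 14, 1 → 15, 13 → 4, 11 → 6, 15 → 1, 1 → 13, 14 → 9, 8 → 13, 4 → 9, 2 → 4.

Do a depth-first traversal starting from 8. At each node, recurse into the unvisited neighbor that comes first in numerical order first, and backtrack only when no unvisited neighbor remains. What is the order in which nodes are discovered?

8 2 4 9 5 14 7 10 11 6 12 3 1 13 15

Visit 8
8 → 2
2 → 4
4 → 9
9 → 5
5 → 14
9 → 7
7 → 10
7 → 11
11 → 6
7 → 12
8 → 3
3 → 1
1 → 13
1 → 15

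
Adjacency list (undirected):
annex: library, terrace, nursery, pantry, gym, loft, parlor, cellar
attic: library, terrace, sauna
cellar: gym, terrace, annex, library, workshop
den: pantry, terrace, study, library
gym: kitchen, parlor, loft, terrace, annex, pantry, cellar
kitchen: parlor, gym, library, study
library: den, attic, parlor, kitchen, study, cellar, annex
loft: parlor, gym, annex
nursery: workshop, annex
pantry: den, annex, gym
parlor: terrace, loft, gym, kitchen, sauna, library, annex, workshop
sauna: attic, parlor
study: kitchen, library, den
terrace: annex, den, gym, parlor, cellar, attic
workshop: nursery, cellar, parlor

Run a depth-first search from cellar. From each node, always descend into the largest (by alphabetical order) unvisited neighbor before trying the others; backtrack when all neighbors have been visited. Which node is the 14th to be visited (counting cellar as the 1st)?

Visit cellar
cellar → workshop
workshop → parlor
parlor → terrace
terrace → gym
gym → pantry
pantry → den
den → study
study → library
library → kitchen
library → attic
attic → sauna
library → annex
annex → nursery
annex → loft

Visit order: cellar, workshop, parlor, terrace, gym, pantry, den, study, library, kitchen, attic, sauna, annex, nursery, loft

nursery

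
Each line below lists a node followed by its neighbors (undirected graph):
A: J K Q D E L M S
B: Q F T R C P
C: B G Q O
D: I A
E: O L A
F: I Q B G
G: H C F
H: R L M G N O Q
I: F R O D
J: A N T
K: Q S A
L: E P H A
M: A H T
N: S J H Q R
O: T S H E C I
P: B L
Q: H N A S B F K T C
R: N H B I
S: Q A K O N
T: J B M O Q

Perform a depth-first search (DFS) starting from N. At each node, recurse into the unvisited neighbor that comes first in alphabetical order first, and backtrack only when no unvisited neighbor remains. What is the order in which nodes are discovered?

Visit N
N → H
H → G
G → C
C → B
B → F
F → I
I → D
D → A
A → E
E → L
L → P
E → O
O → S
S → K
K → Q
Q → T
T → J
T → M
I → R

N, H, G, C, B, F, I, D, A, E, L, P, O, S, K, Q, T, J, M, R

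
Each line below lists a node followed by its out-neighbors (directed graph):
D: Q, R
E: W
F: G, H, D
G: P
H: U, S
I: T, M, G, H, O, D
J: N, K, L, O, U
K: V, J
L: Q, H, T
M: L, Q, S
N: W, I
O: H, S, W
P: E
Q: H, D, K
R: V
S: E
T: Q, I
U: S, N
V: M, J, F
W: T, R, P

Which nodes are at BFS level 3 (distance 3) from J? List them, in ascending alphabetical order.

Level 0: J
Level 1: K, L, N, O, U
Level 2: H, I, Q, S, T, V, W
Level 3: D, E, F, G, M, P, R

D, E, F, G, M, P, R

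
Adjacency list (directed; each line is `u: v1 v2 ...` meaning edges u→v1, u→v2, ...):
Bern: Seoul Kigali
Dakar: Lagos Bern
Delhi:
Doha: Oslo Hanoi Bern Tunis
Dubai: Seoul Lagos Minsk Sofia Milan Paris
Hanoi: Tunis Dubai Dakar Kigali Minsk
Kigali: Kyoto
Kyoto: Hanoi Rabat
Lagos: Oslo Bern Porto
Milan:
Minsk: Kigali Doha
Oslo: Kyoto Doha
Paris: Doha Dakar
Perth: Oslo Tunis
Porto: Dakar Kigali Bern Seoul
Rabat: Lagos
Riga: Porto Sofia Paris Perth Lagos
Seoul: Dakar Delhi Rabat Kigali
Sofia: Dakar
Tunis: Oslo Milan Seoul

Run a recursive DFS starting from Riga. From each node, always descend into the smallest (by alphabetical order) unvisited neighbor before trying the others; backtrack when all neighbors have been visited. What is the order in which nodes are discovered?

Riga → Lagos → Bern → Kigali → Kyoto → Hanoi → Dakar → Dubai → Milan → Minsk → Doha → Oslo → Tunis → Seoul → Delhi → Rabat → Paris → Sofia → Porto → Perth

Visit Riga
Riga → Lagos
Lagos → Bern
Bern → Kigali
Kigali → Kyoto
Kyoto → Hanoi
Hanoi → Dakar
Hanoi → Dubai
Dubai → Milan
Dubai → Minsk
Minsk → Doha
Doha → Oslo
Doha → Tunis
Tunis → Seoul
Seoul → Delhi
Seoul → Rabat
Dubai → Paris
Dubai → Sofia
Lagos → Porto
Riga → Perth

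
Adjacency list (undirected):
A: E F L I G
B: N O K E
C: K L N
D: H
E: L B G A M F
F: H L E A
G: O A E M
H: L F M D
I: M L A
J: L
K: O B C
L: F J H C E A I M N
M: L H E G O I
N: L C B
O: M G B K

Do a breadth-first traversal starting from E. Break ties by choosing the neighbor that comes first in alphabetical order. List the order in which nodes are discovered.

Visit E; enqueue A, B, F, G, L, M → queue [A, B, F, G, L, M]
Visit A; enqueue I → queue [B, F, G, L, M, I]
Visit B; enqueue K, N, O → queue [F, G, L, M, I, K, N, O]
Visit F; enqueue H → queue [G, L, M, I, K, N, O, H]
Visit G → queue [L, M, I, K, N, O, H]
Visit L; enqueue C, J → queue [M, I, K, N, O, H, C, J]
Visit M → queue [I, K, N, O, H, C, J]
Visit I → queue [K, N, O, H, C, J]
Visit K → queue [N, O, H, C, J]
Visit N → queue [O, H, C, J]
Visit O → queue [H, C, J]
Visit H; enqueue D → queue [C, J, D]
Visit C → queue [J, D]
Visit J → queue [D]
Visit D → queue []

E, A, B, F, G, L, M, I, K, N, O, H, C, J, D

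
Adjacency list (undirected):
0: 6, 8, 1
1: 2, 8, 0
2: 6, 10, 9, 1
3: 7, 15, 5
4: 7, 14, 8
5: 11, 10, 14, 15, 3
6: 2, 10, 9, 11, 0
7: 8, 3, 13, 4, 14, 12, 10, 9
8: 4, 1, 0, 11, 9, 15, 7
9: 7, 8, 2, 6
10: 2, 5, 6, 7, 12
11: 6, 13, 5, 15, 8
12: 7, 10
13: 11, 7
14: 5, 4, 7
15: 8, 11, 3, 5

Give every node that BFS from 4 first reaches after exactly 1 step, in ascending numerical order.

Level 0: 4
Level 1: 7, 8, 14
Level 2: 0, 1, 3, 5, 9, 10, 11, 12, 13, 15
Level 3: 2, 6

7, 8, 14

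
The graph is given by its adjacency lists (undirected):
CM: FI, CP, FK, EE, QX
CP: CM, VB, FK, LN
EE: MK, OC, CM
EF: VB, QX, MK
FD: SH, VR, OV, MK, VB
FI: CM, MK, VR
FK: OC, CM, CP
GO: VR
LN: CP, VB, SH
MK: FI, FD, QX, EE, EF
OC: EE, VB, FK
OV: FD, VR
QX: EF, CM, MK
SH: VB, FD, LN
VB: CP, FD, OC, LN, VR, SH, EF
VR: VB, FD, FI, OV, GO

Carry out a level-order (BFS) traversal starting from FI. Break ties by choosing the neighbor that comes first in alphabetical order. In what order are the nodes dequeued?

FI, CM, MK, VR, CP, EE, FK, QX, EF, FD, GO, OV, VB, LN, OC, SH

Visit FI; enqueue CM, MK, VR → queue [CM, MK, VR]
Visit CM; enqueue CP, EE, FK, QX → queue [MK, VR, CP, EE, FK, QX]
Visit MK; enqueue EF, FD → queue [VR, CP, EE, FK, QX, EF, FD]
Visit VR; enqueue GO, OV, VB → queue [CP, EE, FK, QX, EF, FD, GO, OV, VB]
Visit CP; enqueue LN → queue [EE, FK, QX, EF, FD, GO, OV, VB, LN]
Visit EE; enqueue OC → queue [FK, QX, EF, FD, GO, OV, VB, LN, OC]
Visit FK → queue [QX, EF, FD, GO, OV, VB, LN, OC]
Visit QX → queue [EF, FD, GO, OV, VB, LN, OC]
Visit EF → queue [FD, GO, OV, VB, LN, OC]
Visit FD; enqueue SH → queue [GO, OV, VB, LN, OC, SH]
Visit GO → queue [OV, VB, LN, OC, SH]
Visit OV → queue [VB, LN, OC, SH]
Visit VB → queue [LN, OC, SH]
Visit LN → queue [OC, SH]
Visit OC → queue [SH]
Visit SH → queue []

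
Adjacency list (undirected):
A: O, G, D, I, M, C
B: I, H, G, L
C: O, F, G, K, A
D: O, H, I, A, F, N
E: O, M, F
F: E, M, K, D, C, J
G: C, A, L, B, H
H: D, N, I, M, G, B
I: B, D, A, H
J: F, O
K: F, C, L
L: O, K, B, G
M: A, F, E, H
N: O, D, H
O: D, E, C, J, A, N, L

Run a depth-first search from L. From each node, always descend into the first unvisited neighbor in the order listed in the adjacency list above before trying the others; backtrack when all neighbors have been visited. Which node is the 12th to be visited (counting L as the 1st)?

M

Visit L
L → O
O → D
D → H
H → N
H → I
I → B
B → G
G → C
C → F
F → E
E → M
M → A
F → K
F → J

Visit order: L, O, D, H, N, I, B, G, C, F, E, M, A, K, J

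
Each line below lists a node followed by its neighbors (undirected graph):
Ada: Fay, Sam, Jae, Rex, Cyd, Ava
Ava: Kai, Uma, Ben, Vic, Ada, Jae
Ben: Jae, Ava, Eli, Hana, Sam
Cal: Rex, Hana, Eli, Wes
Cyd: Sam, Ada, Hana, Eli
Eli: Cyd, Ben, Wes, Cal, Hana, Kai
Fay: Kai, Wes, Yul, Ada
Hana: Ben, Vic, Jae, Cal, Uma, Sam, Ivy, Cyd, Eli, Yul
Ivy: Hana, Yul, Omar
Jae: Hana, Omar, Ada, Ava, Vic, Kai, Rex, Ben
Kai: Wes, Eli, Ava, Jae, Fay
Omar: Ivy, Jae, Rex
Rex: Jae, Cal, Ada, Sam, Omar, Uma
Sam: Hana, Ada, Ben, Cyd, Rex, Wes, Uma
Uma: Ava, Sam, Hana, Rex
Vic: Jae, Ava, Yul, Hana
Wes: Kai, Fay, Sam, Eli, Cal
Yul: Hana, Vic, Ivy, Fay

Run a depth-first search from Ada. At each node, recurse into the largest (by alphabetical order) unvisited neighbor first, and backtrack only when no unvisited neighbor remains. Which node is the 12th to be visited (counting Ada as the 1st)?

Hana

Visit Ada
Ada → Sam
Sam → Wes
Wes → Kai
Kai → Jae
Jae → Vic
Vic → Yul
Yul → Ivy
Ivy → Omar
Omar → Rex
Rex → Uma
Uma → Hana
Hana → Eli
Eli → Cyd
Eli → Cal
Eli → Ben
Ben → Ava
Yul → Fay

Visit order: Ada, Sam, Wes, Kai, Jae, Vic, Yul, Ivy, Omar, Rex, Uma, Hana, Eli, Cyd, Cal, Ben, Ava, Fay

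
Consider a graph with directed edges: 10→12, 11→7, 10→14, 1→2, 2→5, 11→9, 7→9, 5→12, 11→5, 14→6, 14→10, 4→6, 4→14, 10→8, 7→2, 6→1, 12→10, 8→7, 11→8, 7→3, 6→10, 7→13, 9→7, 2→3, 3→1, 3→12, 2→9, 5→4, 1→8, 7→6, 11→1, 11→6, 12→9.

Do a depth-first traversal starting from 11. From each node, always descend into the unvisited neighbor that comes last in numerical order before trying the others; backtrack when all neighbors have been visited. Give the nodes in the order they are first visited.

11 9 7 13 6 10 14 12 8 1 2 5 4 3

Visit 11
11 → 9
9 → 7
7 → 13
7 → 6
6 → 10
10 → 14
10 → 12
10 → 8
6 → 1
1 → 2
2 → 5
5 → 4
2 → 3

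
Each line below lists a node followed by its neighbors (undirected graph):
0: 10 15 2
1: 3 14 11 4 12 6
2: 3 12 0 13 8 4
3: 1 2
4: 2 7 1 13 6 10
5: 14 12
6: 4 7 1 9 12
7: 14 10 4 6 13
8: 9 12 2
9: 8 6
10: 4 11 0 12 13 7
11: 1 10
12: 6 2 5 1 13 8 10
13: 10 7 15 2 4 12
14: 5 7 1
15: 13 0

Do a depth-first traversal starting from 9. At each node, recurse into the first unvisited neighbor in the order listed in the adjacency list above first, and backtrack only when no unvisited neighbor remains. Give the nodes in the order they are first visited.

Visit 9
9 → 8
8 → 12
12 → 6
6 → 4
4 → 2
2 → 3
3 → 1
1 → 14
14 → 5
14 → 7
7 → 10
10 → 11
10 → 0
0 → 15
15 → 13

9 → 8 → 12 → 6 → 4 → 2 → 3 → 1 → 14 → 5 → 7 → 10 → 11 → 0 → 15 → 13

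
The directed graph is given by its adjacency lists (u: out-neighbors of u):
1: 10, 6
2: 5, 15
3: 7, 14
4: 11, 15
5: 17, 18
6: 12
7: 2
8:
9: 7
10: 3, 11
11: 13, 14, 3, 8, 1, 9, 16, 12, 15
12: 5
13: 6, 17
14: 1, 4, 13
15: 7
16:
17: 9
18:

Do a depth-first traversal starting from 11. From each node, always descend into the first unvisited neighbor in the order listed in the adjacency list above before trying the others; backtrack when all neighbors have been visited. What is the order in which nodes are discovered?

11 13 6 12 5 17 9 7 2 15 18 14 1 10 3 4 8 16

Visit 11
11 → 13
13 → 6
6 → 12
12 → 5
5 → 17
17 → 9
9 → 7
7 → 2
2 → 15
5 → 18
11 → 14
14 → 1
1 → 10
10 → 3
14 → 4
11 → 8
11 → 16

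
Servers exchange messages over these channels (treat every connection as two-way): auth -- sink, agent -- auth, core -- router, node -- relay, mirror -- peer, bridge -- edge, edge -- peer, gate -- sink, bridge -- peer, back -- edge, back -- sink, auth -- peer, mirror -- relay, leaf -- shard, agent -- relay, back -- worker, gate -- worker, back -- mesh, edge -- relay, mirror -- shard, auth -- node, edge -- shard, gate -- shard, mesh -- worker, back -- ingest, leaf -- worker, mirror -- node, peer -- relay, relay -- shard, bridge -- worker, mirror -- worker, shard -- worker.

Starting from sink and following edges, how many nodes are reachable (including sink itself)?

16

BFS from sink visits: sink, auth, back, gate, agent, node, peer, edge, ingest, mesh, worker, shard, relay, mirror, bridge, leaf
Reachable nodes: 16 of 18 total.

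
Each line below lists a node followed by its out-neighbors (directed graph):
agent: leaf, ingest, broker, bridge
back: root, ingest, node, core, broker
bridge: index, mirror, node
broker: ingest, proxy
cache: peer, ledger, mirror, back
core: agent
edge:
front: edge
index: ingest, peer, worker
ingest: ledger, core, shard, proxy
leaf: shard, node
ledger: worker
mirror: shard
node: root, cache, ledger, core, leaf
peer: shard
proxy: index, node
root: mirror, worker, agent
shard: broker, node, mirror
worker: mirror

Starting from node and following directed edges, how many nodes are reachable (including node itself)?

17

BFS from node visits: node, root, cache, ledger, core, leaf, mirror, worker, agent, peer, back, shard, ingest, broker, bridge, proxy, index
Reachable nodes: 17 of 19 total.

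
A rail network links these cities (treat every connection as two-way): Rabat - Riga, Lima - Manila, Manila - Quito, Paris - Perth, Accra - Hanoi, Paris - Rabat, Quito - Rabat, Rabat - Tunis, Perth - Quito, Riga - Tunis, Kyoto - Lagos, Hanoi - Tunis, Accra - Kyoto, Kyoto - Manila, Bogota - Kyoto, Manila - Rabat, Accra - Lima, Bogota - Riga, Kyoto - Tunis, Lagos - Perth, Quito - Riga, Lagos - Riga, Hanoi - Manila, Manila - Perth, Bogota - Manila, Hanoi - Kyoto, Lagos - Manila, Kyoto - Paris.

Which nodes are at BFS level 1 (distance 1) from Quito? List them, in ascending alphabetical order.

Manila, Perth, Rabat, Riga

Level 0: Quito
Level 1: Manila, Perth, Rabat, Riga
Level 2: Bogota, Hanoi, Kyoto, Lagos, Lima, Paris, Tunis
Level 3: Accra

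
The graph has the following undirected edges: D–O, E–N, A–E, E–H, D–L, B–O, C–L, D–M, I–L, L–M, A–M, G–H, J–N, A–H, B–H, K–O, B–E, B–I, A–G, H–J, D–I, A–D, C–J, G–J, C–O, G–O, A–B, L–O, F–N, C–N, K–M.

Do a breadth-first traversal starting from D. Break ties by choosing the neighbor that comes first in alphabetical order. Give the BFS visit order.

Visit D; enqueue A, I, L, M, O → queue [A, I, L, M, O]
Visit A; enqueue B, E, G, H → queue [I, L, M, O, B, E, G, H]
Visit I → queue [L, M, O, B, E, G, H]
Visit L; enqueue C → queue [M, O, B, E, G, H, C]
Visit M; enqueue K → queue [O, B, E, G, H, C, K]
Visit O → queue [B, E, G, H, C, K]
Visit B → queue [E, G, H, C, K]
Visit E; enqueue N → queue [G, H, C, K, N]
Visit G; enqueue J → queue [H, C, K, N, J]
Visit H → queue [C, K, N, J]
Visit C → queue [K, N, J]
Visit K → queue [N, J]
Visit N; enqueue F → queue [J, F]
Visit J → queue [F]
Visit F → queue []

D, A, I, L, M, O, B, E, G, H, C, K, N, J, F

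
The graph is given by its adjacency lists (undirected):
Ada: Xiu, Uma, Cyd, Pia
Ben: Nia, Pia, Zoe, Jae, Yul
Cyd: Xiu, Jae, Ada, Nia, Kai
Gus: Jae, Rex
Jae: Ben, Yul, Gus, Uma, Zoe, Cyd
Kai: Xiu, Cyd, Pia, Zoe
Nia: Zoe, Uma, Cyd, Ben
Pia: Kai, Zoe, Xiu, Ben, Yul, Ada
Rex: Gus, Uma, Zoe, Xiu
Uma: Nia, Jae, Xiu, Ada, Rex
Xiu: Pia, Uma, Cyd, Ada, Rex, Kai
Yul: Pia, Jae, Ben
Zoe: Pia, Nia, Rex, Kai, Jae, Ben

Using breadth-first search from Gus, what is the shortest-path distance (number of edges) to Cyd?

Level 0: Gus
Level 1: Jae, Rex
Level 2: Ben, Cyd, Uma, Xiu, Yul, Zoe
Level 3: Ada, Kai, Nia, Pia
Cyd first appears at level 2.

2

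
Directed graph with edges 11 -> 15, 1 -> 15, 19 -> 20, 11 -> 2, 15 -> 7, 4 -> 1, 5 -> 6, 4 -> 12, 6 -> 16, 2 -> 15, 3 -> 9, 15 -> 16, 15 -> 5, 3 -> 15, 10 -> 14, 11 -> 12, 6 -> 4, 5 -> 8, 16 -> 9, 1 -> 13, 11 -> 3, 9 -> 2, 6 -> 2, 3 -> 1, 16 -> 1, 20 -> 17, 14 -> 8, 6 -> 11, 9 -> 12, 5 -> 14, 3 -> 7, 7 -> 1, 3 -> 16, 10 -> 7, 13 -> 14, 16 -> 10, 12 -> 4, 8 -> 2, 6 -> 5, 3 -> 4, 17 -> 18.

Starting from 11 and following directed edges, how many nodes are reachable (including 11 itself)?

16

BFS from 11 visits: 11, 2, 3, 12, 15, 1, 4, 7, 9, 16, 5, 13, 10, 6, 8, 14
Reachable nodes: 16 of 20 total.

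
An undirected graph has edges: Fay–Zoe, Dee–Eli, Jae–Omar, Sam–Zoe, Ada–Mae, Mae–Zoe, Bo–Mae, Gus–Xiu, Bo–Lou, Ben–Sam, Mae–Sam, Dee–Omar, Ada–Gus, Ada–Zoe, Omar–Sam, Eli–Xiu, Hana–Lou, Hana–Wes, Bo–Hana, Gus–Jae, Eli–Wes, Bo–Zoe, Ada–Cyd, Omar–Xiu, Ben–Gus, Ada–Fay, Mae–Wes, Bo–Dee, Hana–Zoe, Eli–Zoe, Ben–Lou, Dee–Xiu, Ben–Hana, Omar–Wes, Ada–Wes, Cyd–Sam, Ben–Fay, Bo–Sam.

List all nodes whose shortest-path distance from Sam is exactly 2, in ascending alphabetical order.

Level 0: Sam
Level 1: Ben, Bo, Cyd, Mae, Omar, Zoe
Level 2: Ada, Dee, Eli, Fay, Gus, Hana, Jae, Lou, Wes, Xiu

Ada, Dee, Eli, Fay, Gus, Hana, Jae, Lou, Wes, Xiu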